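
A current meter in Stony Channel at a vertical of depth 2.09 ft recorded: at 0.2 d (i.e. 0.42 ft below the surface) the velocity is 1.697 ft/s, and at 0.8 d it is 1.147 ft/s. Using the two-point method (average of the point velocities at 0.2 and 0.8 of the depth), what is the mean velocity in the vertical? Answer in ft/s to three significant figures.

1.42 ft/s

v̄ = (1.697 + 1.147) / 2 = 1.422 ft/s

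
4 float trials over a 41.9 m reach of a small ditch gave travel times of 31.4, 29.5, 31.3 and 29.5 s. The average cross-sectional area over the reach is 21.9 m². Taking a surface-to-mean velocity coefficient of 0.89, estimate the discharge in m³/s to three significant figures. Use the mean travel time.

26.8 m³/s

t̄ = (31.4 + 29.5 + 31.3 + 29.5) / 4 = 30.425 s
v_surface = L / t̄ = 41.9 / 30.425 = 1.377 m/s
v_mean = 0.89 × 1.377 = 1.226 m/s
Q = A × v_mean = 21.9 × 1.226 = 26.84 m³/s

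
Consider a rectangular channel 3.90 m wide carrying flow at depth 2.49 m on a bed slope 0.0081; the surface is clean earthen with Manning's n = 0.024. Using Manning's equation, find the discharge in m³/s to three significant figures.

38.7 m³/s

A = b·y = 3.90 × 2.49 = 9.711 m²
P = b + 2y = 3.90 + 2×2.49 = 8.880 m
R = A/P = 9.711/8.880 = 1.094 m
Q = (1/n)·A·R^(2/3)·S^(1/2) = (1/0.024) × 9.711 × 1.094^(2/3) × 0.0081^(1/2) = 38.65 m³/s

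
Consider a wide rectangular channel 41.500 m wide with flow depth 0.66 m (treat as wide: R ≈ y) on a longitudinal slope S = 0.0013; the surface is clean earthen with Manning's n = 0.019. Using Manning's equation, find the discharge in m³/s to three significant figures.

A = b·y = 41.500 × 0.66 = 27.39 m²
Wide channel: R ≈ y = 0.66 m
Q = (1/n)·A·R^(2/3)·S^(1/2) = (1/0.019) × 27.39 × 0.6600^(2/3) × 0.0013^(1/2) = 39.40 m³/s

39.4 m³/s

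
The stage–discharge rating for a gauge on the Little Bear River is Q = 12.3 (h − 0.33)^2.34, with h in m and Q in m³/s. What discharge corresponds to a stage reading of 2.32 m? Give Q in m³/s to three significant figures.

Q = 12.3 × (2.32 − 0.33)^2.34 = 12.3 × 1.99^2.34 = 61.55 m³/s

61.5 m³/s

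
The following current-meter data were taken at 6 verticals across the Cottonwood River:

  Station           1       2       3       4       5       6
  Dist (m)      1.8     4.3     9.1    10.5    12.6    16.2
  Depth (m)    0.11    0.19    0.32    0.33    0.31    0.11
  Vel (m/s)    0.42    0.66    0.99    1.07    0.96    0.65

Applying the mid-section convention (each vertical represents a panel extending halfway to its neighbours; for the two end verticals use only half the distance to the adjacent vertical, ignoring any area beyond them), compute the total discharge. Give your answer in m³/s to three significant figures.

w_1 = (4.3 − 1.8)/2 = 1.25 m; q_1 = 0.42 × 0.11 × 1.25 = 0.05775 m³/s
w_2 = (9.1 − 1.8)/2 = 3.65 m; q_2 = 0.66 × 0.19 × 3.65 = 0.4577 m³/s
w_3 = (10.5 − 4.3)/2 = 3.1 m; q_3 = 0.99 × 0.32 × 3.1 = 0.9821 m³/s
w_4 = (12.6 − 9.1)/2 = 1.75 m; q_4 = 1.07 × 0.33 × 1.75 = 0.6179 m³/s
w_5 = (16.2 − 10.5)/2 = 2.85 m; q_5 = 0.96 × 0.31 × 2.85 = 0.8482 m³/s
w_6 = (16.2 − 12.6)/2 = 1.8 m; q_6 = 0.65 × 0.11 × 1.8 = 0.1287 m³/s
Q = Σ qᵢ = 3.092 m³/s

3.09 m³/s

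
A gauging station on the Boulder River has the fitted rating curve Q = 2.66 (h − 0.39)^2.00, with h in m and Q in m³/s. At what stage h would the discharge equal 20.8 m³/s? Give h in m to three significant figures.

h − h₀ = (Q/C)^(1/b) = (20.8/2.66)^(1/2.00) = 2.796 m
h = 0.39 + 2.796 = 3.186 m

3.19 m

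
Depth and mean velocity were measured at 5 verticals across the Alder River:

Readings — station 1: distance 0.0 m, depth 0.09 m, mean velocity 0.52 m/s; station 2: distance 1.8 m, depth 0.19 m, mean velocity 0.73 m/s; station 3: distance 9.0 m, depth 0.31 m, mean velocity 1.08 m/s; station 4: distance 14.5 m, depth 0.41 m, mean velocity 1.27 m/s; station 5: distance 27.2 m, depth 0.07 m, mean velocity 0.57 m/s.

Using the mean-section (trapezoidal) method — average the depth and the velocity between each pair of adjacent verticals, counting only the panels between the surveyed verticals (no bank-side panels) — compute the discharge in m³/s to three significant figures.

Panel 1-2: Δb = 1.8 m, d̄ = (0.09+0.19)/2 = 0.14, v̄ = (0.52+0.73)/2 = 0.625 → q = 1.8×0.14×0.625 = 0.1575 m³/s
Panel 2-3: Δb = 7.2 m, d̄ = (0.19+0.31)/2 = 0.25, v̄ = (0.73+1.08)/2 = 0.905 → q = 7.2×0.25×0.905 = 1.629 m³/s
Panel 3-4: Δb = 5.5 m, d̄ = (0.31+0.41)/2 = 0.36, v̄ = (1.08+1.27)/2 = 1.175 → q = 5.5×0.36×1.175 = 2.327 m³/s
Panel 4-5: Δb = 12.7 m, d̄ = (0.41+0.07)/2 = 0.24, v̄ = (1.27+0.57)/2 = 0.92 → q = 12.7×0.24×0.92 = 2.804 m³/s
Q = Σ q = 6.917 m³/s

6.92 m³/s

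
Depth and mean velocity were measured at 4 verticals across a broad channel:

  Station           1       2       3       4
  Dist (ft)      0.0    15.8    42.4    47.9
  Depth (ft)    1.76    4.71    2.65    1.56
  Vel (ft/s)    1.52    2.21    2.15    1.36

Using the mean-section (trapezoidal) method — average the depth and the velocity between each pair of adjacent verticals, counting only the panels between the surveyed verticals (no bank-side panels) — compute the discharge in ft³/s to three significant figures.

329 ft³/s

Panel 1-2: Δb = 15.8 ft, d̄ = (1.76+4.71)/2 = 3.235, v̄ = (1.52+2.21)/2 = 1.865 → q = 15.8×3.235×1.865 = 95.33 ft³/s
Panel 2-3: Δb = 26.6 ft, d̄ = (4.71+2.65)/2 = 3.68, v̄ = (2.21+2.15)/2 = 2.18 → q = 26.6×3.68×2.18 = 213.4 ft³/s
Panel 3-4: Δb = 5.5 ft, d̄ = (2.65+1.56)/2 = 2.105, v̄ = (2.15+1.36)/2 = 1.755 → q = 5.5×2.105×1.755 = 20.32 ft³/s
Q = Σ q = 329.0 ft³/s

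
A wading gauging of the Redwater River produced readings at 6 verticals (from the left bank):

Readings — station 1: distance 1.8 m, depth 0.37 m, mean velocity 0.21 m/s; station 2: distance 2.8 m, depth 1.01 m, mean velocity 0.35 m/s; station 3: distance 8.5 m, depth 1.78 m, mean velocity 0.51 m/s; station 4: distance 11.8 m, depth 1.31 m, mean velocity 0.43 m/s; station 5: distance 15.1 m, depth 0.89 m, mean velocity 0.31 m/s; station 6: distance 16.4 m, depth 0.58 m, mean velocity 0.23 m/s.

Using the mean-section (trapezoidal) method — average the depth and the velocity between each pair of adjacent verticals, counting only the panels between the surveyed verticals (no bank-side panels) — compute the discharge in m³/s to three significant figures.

Panel 1-2: Δb = 1 m, d̄ = (0.37+1.01)/2 = 0.69, v̄ = (0.21+0.35)/2 = 0.28 → q = 1×0.69×0.28 = 0.1932 m³/s
Panel 2-3: Δb = 5.7 m, d̄ = (1.01+1.78)/2 = 1.395, v̄ = (0.35+0.51)/2 = 0.43 → q = 5.7×1.395×0.43 = 3.419 m³/s
Panel 3-4: Δb = 3.3 m, d̄ = (1.78+1.31)/2 = 1.545, v̄ = (0.51+0.43)/2 = 0.47 → q = 3.3×1.545×0.47 = 2.396 m³/s
Panel 4-5: Δb = 3.3 m, d̄ = (1.31+0.89)/2 = 1.1, v̄ = (0.43+0.31)/2 = 0.37 → q = 3.3×1.1×0.37 = 1.343 m³/s
Panel 5-6: Δb = 1.3 m, d̄ = (0.89+0.58)/2 = 0.735, v̄ = (0.31+0.23)/2 = 0.27 → q = 1.3×0.735×0.27 = 0.2580 m³/s
Q = Σ q = 7.610 m³/s

7.61 m³/s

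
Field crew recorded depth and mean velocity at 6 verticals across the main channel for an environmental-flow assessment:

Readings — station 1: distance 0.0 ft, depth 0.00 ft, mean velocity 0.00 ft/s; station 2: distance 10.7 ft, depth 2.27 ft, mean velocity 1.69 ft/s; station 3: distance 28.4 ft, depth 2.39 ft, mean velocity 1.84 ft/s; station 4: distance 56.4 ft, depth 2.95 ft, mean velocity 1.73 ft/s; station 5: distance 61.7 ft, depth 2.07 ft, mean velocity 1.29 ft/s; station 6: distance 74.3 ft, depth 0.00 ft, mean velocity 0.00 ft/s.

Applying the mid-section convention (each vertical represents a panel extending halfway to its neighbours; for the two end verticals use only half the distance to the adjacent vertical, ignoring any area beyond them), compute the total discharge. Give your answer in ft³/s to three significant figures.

w_2 = (28.4 − 0.0)/2 = 14.2 ft; q_2 = 1.69 × 2.27 × 14.2 = 54.48 ft³/s
w_3 = (56.4 − 10.7)/2 = 22.85 ft; q_3 = 1.84 × 2.39 × 22.85 = 100.5 ft³/s
w_4 = (61.7 − 28.4)/2 = 16.65 ft; q_4 = 1.73 × 2.95 × 16.65 = 84.97 ft³/s
w_5 = (74.3 − 56.4)/2 = 8.95 ft; q_5 = 1.29 × 2.07 × 8.95 = 23.90 ft³/s
Stations 1, 6 contribute zero (depth or velocity is 0).
Q = Σ qᵢ = 263.8 ft³/s

264 ft³/s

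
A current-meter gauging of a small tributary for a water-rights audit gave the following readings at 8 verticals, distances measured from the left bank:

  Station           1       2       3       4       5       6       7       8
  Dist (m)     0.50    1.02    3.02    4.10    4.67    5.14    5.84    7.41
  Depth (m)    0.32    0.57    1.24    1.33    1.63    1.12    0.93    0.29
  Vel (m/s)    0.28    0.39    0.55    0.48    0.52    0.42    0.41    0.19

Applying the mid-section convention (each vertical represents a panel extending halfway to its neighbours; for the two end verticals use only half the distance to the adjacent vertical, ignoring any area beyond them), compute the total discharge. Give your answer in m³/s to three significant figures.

3.07 m³/s

w_1 = (1.02 − 0.50)/2 = 0.26 m; q_1 = 0.28 × 0.32 × 0.26 = 0.02330 m³/s
w_2 = (3.02 − 0.50)/2 = 1.26 m; q_2 = 0.39 × 0.57 × 1.26 = 0.2801 m³/s
w_3 = (4.10 − 1.02)/2 = 1.54 m; q_3 = 0.55 × 1.24 × 1.54 = 1.050 m³/s
w_4 = (4.67 − 3.02)/2 = 0.825 m; q_4 = 0.48 × 1.33 × 0.825 = 0.5267 m³/s
w_5 = (5.14 − 4.10)/2 = 0.52 m; q_5 = 0.52 × 1.63 × 0.52 = 0.4408 m³/s
w_6 = (5.84 − 4.67)/2 = 0.585 m; q_6 = 0.42 × 1.12 × 0.585 = 0.2752 m³/s
w_7 = (7.41 − 5.14)/2 = 1.135 m; q_7 = 0.41 × 0.93 × 1.135 = 0.4328 m³/s
w_8 = (7.41 − 5.84)/2 = 0.785 m; q_8 = 0.19 × 0.29 × 0.785 = 0.04325 m³/s
Q = Σ qᵢ = 3.072 m³/s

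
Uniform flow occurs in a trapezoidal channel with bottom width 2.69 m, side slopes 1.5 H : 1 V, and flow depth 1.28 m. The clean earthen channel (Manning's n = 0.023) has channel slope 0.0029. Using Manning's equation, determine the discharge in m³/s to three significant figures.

A = (b + z·y)·y = (2.69 + 1.5×1.28)×1.28 = 5.901 m²
P = b + 2y√(1+z²) = 2.69 + 2×1.28×√(1+1.5²) = 7.305 m
R = A/P = 5.901/7.305 = 0.8078 m
Q = (1/n)·A·R^(2/3)·S^(1/2) = (1/0.023) × 5.901 × 0.8078^(2/3) × 0.0029^(1/2) = 11.98 m³/s

12.0 m³/s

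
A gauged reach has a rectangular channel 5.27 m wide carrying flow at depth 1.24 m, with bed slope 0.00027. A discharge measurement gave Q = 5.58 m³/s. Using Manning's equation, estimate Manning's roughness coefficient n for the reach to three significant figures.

0.0172

A = b·y = 5.27 × 1.24 = 6.535 m²
P = b + 2y = 5.27 + 2×1.24 = 7.750 m
R = A/P = 6.535/7.750 = 0.8432 m
n = (1/Q)·A·R^(2/3)·S^(1/2) = (1/5.58) × 6.535 × 0.8925 × 0.01643 = 0.01718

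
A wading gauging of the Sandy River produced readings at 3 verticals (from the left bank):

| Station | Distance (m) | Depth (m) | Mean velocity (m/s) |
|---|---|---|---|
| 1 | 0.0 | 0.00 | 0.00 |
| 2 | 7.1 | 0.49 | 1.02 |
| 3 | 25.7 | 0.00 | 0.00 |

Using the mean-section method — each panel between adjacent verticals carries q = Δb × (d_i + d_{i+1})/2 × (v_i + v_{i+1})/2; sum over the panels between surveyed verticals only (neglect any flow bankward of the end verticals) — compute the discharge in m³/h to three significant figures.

11600 m³/h

Panel 1-2: Δb = 7.1 m, d̄ = (0.00+0.49)/2 = 0.245, v̄ = (0.00+1.02)/2 = 0.51 → q = 7.1×0.245×0.51 = 0.8871 m³/s
Panel 2-3: Δb = 18.6 m, d̄ = (0.49+0.00)/2 = 0.245, v̄ = (1.02+0.00)/2 = 0.51 → q = 18.6×0.245×0.51 = 2.324 m³/s
Q = Σ q = 3.211 m³/s
= 3.211 × 3600 = 11560 m³/h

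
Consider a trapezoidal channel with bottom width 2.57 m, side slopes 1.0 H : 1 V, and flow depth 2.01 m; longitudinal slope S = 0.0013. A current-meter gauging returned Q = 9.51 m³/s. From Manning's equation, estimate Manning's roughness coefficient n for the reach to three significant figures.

0.0375

A = (b + z·y)·y = (2.57 + 1.0×2.01)×2.01 = 9.206 m²
P = b + 2y√(1+z²) = 2.57 + 2×2.01×√(1+1.0²) = 8.255 m
R = A/P = 9.206/8.255 = 1.115 m
n = (1/Q)·A·R^(2/3)·S^(1/2) = (1/9.51) × 9.206 × 1.075 × 0.03606 = 0.03753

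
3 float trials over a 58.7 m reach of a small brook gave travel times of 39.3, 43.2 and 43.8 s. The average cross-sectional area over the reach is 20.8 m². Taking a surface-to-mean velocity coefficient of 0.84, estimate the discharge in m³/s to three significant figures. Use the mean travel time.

t̄ = (39.3 + 43.2 + 43.8) / 3 = 42.1 s
v_surface = L / t̄ = 58.7 / 42.1 = 1.394 m/s
v_mean = 0.84 × 1.394 = 1.171 m/s
Q = A × v_mean = 20.8 × 1.171 = 24.36 m³/s

24.4 m³/s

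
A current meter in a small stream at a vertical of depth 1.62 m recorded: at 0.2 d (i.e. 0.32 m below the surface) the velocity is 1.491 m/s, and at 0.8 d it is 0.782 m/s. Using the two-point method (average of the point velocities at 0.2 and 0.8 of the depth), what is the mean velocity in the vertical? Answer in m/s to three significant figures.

v̄ = (1.491 + 0.782) / 2 = 1.137 m/s

1.14 m/s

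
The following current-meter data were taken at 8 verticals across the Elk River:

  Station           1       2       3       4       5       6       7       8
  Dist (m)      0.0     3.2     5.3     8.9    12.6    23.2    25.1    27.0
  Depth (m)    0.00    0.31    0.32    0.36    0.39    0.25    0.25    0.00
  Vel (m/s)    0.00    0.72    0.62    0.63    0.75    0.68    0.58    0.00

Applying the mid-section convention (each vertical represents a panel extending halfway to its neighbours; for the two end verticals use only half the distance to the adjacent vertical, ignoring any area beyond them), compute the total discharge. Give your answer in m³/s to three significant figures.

5.41 m³/s

w_2 = (5.3 − 0.0)/2 = 2.65 m; q_2 = 0.72 × 0.31 × 2.65 = 0.5915 m³/s
w_3 = (8.9 − 3.2)/2 = 2.85 m; q_3 = 0.62 × 0.32 × 2.85 = 0.5654 m³/s
w_4 = (12.6 − 5.3)/2 = 3.65 m; q_4 = 0.63 × 0.36 × 3.65 = 0.8278 m³/s
w_5 = (23.2 − 8.9)/2 = 7.15 m; q_5 = 0.75 × 0.39 × 7.15 = 2.091 m³/s
w_6 = (25.1 − 12.6)/2 = 6.25 m; q_6 = 0.68 × 0.25 × 6.25 = 1.063 m³/s
w_7 = (27.0 − 23.2)/2 = 1.9 m; q_7 = 0.58 × 0.25 × 1.9 = 0.2755 m³/s
Stations 1, 8 contribute zero (depth or velocity is 0).
Q = Σ qᵢ = 5.414 m³/s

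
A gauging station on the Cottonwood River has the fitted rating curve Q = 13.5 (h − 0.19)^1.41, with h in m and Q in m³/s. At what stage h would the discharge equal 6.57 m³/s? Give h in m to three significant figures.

0.790 m

h − h₀ = (Q/C)^(1/b) = (6.57/13.5)^(1/1.41) = 0.6000 m
h = 0.19 + 0.6000 = 0.7900 m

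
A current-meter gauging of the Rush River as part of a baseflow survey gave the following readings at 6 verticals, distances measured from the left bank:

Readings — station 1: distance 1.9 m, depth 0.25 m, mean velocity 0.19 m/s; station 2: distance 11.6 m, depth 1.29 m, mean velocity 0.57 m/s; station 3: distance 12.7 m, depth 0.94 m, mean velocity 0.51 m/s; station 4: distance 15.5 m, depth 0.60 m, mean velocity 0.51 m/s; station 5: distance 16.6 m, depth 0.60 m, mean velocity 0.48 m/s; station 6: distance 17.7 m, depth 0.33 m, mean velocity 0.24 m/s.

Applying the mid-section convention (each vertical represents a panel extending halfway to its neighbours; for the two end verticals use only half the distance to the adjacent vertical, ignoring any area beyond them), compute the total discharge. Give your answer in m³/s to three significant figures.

w_1 = (11.6 − 1.9)/2 = 4.85 m; q_1 = 0.19 × 0.25 × 4.85 = 0.2304 m³/s
w_2 = (12.7 − 1.9)/2 = 5.4 m; q_2 = 0.57 × 1.29 × 5.4 = 3.971 m³/s
w_3 = (15.5 − 11.6)/2 = 1.95 m; q_3 = 0.51 × 0.94 × 1.95 = 0.9348 m³/s
w_4 = (16.6 − 12.7)/2 = 1.95 m; q_4 = 0.51 × 0.60 × 1.95 = 0.5967 m³/s
w_5 = (17.7 − 15.5)/2 = 1.1 m; q_5 = 0.48 × 0.60 × 1.1 = 0.3168 m³/s
w_6 = (17.7 − 16.6)/2 = 0.55 m; q_6 = 0.24 × 0.33 × 0.55 = 0.04356 m³/s
Q = Σ qᵢ = 6.093 m³/s

6.09 m³/s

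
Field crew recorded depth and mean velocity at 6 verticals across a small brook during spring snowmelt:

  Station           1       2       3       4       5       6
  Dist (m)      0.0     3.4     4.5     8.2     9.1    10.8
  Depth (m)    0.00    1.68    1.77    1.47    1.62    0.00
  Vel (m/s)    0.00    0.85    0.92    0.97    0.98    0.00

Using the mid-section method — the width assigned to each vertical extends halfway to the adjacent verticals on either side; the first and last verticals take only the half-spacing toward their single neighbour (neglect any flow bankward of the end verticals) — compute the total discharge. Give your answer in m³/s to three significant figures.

12.5 m³/s

w_2 = (4.5 − 0.0)/2 = 2.25 m; q_2 = 0.85 × 1.68 × 2.25 = 3.213 m³/s
w_3 = (8.2 − 3.4)/2 = 2.4 m; q_3 = 0.92 × 1.77 × 2.4 = 3.908 m³/s
w_4 = (9.1 − 4.5)/2 = 2.3 m; q_4 = 0.97 × 1.47 × 2.3 = 3.280 m³/s
w_5 = (10.8 − 8.2)/2 = 1.3 m; q_5 = 0.98 × 1.62 × 1.3 = 2.064 m³/s
Stations 1, 6 contribute zero (depth or velocity is 0).
Q = Σ qᵢ = 12.46 m³/s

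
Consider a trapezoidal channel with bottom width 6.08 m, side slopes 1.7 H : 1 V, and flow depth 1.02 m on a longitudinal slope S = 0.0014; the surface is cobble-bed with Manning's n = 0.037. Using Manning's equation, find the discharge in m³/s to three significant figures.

6.88 m³/s

A = (b + z·y)·y = (6.08 + 1.7×1.02)×1.02 = 7.970 m²
P = b + 2y√(1+z²) = 6.08 + 2×1.02×√(1+1.7²) = 10.10 m
R = A/P = 7.970/10.10 = 0.7889 m
Q = (1/n)·A·R^(2/3)·S^(1/2) = (1/0.037) × 7.970 × 0.7889^(2/3) × 0.0014^(1/2) = 6.881 m³/s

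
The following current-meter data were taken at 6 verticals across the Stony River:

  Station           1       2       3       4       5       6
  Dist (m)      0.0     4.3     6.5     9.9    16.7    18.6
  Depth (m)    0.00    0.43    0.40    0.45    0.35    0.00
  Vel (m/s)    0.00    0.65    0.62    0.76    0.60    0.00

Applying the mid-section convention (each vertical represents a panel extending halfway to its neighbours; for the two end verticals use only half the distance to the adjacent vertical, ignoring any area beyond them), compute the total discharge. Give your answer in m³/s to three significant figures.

w_2 = (6.5 − 0.0)/2 = 3.25 m; q_2 = 0.65 × 0.43 × 3.25 = 0.9084 m³/s
w_3 = (9.9 − 4.3)/2 = 2.8 m; q_3 = 0.62 × 0.40 × 2.8 = 0.6944 m³/s
w_4 = (16.7 − 6.5)/2 = 5.1 m; q_4 = 0.76 × 0.45 × 5.1 = 1.744 m³/s
w_5 = (18.6 − 9.9)/2 = 4.35 m; q_5 = 0.60 × 0.35 × 4.35 = 0.9135 m³/s
Stations 1, 6 contribute zero (depth or velocity is 0).
Q = Σ qᵢ = 4.260 m³/s

4.26 m³/s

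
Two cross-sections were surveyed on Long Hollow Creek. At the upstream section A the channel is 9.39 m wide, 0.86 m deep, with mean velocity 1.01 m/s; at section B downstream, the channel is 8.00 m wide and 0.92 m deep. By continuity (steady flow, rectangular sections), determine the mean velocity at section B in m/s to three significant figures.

1.11 m/s

Q = A₁V₁ = (9.39×0.86) × 1.01 = 8.156 m³/s
A₂ = 8.00 × 0.92 = 7.360 m²
V₂ = Q/A₂ = 8.156/7.360 = 1.108 m/s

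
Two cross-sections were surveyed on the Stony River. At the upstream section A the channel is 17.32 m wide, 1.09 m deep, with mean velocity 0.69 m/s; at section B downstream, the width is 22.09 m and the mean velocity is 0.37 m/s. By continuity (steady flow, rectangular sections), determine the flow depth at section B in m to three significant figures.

Q = A₁V₁ = (17.32×1.09) × 0.69 = 13.03 m³/s
d₂ = Q/(b₂ V₂) = 13.03/(22.09×0.37) = 1.594 m

1.59 m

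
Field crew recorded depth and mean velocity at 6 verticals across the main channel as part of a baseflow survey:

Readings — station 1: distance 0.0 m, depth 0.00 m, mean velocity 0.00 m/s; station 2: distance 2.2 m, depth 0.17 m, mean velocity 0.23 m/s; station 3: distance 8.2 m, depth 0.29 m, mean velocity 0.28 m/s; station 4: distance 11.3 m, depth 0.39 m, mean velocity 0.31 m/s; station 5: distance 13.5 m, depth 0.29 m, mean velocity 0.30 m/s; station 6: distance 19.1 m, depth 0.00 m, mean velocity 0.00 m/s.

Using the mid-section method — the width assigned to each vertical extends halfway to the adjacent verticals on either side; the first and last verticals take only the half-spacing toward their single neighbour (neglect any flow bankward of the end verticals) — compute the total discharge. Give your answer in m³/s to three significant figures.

1.19 m³/s

w_2 = (8.2 − 0.0)/2 = 4.1 m; q_2 = 0.23 × 0.17 × 4.1 = 0.1603 m³/s
w_3 = (11.3 − 2.2)/2 = 4.55 m; q_3 = 0.28 × 0.29 × 4.55 = 0.3695 m³/s
w_4 = (13.5 − 8.2)/2 = 2.65 m; q_4 = 0.31 × 0.39 × 2.65 = 0.3204 m³/s
w_5 = (19.1 − 11.3)/2 = 3.9 m; q_5 = 0.30 × 0.29 × 3.9 = 0.3393 m³/s
Stations 1, 6 contribute zero (depth or velocity is 0).
Q = Σ qᵢ = 1.189 m³/s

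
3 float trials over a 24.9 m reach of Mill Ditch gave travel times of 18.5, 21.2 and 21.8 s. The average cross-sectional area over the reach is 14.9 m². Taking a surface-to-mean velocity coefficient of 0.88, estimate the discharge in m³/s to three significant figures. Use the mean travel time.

15.9 m³/s

t̄ = (18.5 + 21.2 + 21.8) / 3 = 20.5 s
v_surface = L / t̄ = 24.9 / 20.5 = 1.215 m/s
v_mean = 0.88 × 1.215 = 1.069 m/s
Q = A × v_mean = 14.9 × 1.069 = 15.93 m³/s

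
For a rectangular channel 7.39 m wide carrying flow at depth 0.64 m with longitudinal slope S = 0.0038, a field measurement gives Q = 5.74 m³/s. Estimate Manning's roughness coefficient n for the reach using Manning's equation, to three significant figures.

A = b·y = 7.39 × 0.64 = 4.730 m²
P = b + 2y = 7.39 + 2×0.64 = 8.670 m
R = A/P = 4.730/8.670 = 0.5455 m
n = (1/Q)·A·R^(2/3)·S^(1/2) = (1/5.74) × 4.730 × 0.6676 × 0.06164 = 0.03391

0.0339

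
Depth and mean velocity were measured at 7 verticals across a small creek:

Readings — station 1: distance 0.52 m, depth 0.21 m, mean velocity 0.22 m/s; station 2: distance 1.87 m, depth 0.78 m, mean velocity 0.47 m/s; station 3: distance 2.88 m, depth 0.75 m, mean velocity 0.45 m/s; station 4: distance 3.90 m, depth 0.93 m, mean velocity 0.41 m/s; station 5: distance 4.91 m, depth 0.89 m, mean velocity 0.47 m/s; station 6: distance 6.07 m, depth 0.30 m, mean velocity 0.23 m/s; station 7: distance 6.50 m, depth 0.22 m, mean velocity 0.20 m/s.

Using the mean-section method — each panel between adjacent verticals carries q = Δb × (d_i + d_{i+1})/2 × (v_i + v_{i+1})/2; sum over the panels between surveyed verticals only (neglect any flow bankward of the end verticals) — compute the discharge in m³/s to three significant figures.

1.62 m³/s

Panel 1-2: Δb = 1.35 m, d̄ = (0.21+0.78)/2 = 0.495, v̄ = (0.22+0.47)/2 = 0.345 → q = 1.35×0.495×0.345 = 0.2305 m³/s
Panel 2-3: Δb = 1.01 m, d̄ = (0.78+0.75)/2 = 0.765, v̄ = (0.47+0.45)/2 = 0.46 → q = 1.01×0.765×0.46 = 0.3554 m³/s
Panel 3-4: Δb = 1.02 m, d̄ = (0.75+0.93)/2 = 0.84, v̄ = (0.45+0.41)/2 = 0.43 → q = 1.02×0.84×0.43 = 0.3684 m³/s
Panel 4-5: Δb = 1.01 m, d̄ = (0.93+0.89)/2 = 0.91, v̄ = (0.41+0.47)/2 = 0.44 → q = 1.01×0.91×0.44 = 0.4044 m³/s
Panel 5-6: Δb = 1.16 m, d̄ = (0.89+0.30)/2 = 0.595, v̄ = (0.47+0.23)/2 = 0.35 → q = 1.16×0.595×0.35 = 0.2416 m³/s
Panel 6-7: Δb = 0.43 m, d̄ = (0.30+0.22)/2 = 0.26, v̄ = (0.23+0.20)/2 = 0.215 → q = 0.43×0.26×0.215 = 0.02404 m³/s
Q = Σ q = 1.624 m³/s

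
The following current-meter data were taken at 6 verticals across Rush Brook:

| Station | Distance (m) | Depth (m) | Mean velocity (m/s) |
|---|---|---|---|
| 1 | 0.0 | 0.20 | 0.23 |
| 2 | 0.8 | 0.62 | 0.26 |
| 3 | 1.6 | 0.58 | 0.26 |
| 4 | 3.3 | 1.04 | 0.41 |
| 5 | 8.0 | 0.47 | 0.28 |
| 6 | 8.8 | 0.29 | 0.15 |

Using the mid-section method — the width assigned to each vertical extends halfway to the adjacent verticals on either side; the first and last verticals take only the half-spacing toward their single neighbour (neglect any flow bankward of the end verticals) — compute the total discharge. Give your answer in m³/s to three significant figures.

w_1 = (0.8 − 0.0)/2 = 0.4 m; q_1 = 0.23 × 0.20 × 0.4 = 0.01840 m³/s
w_2 = (1.6 − 0.0)/2 = 0.8 m; q_2 = 0.26 × 0.62 × 0.8 = 0.1290 m³/s
w_3 = (3.3 − 0.8)/2 = 1.25 m; q_3 = 0.26 × 0.58 × 1.25 = 0.1885 m³/s
w_4 = (8.0 − 1.6)/2 = 3.2 m; q_4 = 0.41 × 1.04 × 3.2 = 1.364 m³/s
w_5 = (8.8 − 3.3)/2 = 2.75 m; q_5 = 0.28 × 0.47 × 2.75 = 0.3619 m³/s
w_6 = (8.8 − 8.0)/2 = 0.4 m; q_6 = 0.15 × 0.29 × 0.4 = 0.01740 m³/s
Q = Σ qᵢ = 2.080 m³/s

2.08 m³/s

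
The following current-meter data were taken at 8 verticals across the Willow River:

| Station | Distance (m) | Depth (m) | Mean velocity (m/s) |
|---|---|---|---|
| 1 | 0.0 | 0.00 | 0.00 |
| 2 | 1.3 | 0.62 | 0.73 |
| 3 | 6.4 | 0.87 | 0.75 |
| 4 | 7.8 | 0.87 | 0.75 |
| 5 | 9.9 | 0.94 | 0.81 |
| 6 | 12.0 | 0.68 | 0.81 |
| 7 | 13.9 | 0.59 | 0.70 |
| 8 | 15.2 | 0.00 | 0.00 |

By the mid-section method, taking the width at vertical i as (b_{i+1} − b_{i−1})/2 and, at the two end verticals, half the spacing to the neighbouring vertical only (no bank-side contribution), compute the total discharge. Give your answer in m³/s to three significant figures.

8.07 m³/s

w_2 = (6.4 − 0.0)/2 = 3.2 m; q_2 = 0.73 × 0.62 × 3.2 = 1.448 m³/s
w_3 = (7.8 − 1.3)/2 = 3.25 m; q_3 = 0.75 × 0.87 × 3.25 = 2.121 m³/s
w_4 = (9.9 − 6.4)/2 = 1.75 m; q_4 = 0.75 × 0.87 × 1.75 = 1.142 m³/s
w_5 = (12.0 − 7.8)/2 = 2.1 m; q_5 = 0.81 × 0.94 × 2.1 = 1.599 m³/s
w_6 = (13.9 − 9.9)/2 = 2 m; q_6 = 0.81 × 0.68 × 2 = 1.102 m³/s
w_7 = (15.2 − 12.0)/2 = 1.6 m; q_7 = 0.70 × 0.59 × 1.6 = 0.6608 m³/s
Stations 1, 8 contribute zero (depth or velocity is 0).
Q = Σ qᵢ = 8.072 m³/s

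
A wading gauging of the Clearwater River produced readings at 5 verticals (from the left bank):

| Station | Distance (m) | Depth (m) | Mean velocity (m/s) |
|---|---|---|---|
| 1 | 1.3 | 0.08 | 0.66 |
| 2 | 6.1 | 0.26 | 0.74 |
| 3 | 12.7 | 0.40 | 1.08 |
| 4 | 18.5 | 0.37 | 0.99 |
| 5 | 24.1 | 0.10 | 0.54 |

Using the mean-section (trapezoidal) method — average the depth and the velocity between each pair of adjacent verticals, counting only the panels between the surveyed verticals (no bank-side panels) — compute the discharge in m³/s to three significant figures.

5.87 m³/s

Panel 1-2: Δb = 4.8 m, d̄ = (0.08+0.26)/2 = 0.17, v̄ = (0.66+0.74)/2 = 0.7 → q = 4.8×0.17×0.7 = 0.5712 m³/s
Panel 2-3: Δb = 6.6 m, d̄ = (0.26+0.40)/2 = 0.33, v̄ = (0.74+1.08)/2 = 0.91 → q = 6.6×0.33×0.91 = 1.982 m³/s
Panel 3-4: Δb = 5.8 m, d̄ = (0.40+0.37)/2 = 0.385, v̄ = (1.08+0.99)/2 = 1.035 → q = 5.8×0.385×1.035 = 2.311 m³/s
Panel 4-5: Δb = 5.6 m, d̄ = (0.37+0.10)/2 = 0.235, v̄ = (0.99+0.54)/2 = 0.765 → q = 5.6×0.235×0.765 = 1.007 m³/s
Q = Σ q = 5.871 m³/s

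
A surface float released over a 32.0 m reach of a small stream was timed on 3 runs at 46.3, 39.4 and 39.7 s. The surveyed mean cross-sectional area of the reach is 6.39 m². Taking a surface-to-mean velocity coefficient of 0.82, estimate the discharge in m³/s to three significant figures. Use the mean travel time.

t̄ = (46.3 + 39.4 + 39.7) / 3 = 41.8 s
v_surface = L / t̄ = 32.0 / 41.8 = 0.7656 m/s
v_mean = 0.82 × 0.7656 = 0.6278 m/s
Q = A × v_mean = 6.39 × 0.6278 = 4.011 m³/s

4.01 m³/s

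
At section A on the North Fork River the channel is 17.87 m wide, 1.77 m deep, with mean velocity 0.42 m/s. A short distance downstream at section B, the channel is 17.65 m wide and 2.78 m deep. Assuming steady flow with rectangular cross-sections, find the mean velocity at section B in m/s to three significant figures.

0.271 m/s

Q = A₁V₁ = (17.87×1.77) × 0.42 = 13.28 m³/s
A₂ = 17.65 × 2.78 = 49.07 m²
V₂ = Q/A₂ = 13.28/49.07 = 0.2707 m/s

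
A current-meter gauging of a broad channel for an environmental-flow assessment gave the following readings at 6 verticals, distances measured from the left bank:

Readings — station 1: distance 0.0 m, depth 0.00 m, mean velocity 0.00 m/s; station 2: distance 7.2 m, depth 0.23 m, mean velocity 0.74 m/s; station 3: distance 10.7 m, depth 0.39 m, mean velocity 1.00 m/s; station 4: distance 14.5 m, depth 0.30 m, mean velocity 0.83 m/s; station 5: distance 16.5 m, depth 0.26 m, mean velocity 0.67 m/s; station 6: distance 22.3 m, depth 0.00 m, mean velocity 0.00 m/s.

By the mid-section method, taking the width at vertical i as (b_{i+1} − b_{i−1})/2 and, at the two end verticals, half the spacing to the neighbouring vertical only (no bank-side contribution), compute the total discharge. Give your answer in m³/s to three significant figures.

w_2 = (10.7 − 0.0)/2 = 5.35 m; q_2 = 0.74 × 0.23 × 5.35 = 0.9106 m³/s
w_3 = (14.5 − 7.2)/2 = 3.65 m; q_3 = 1.00 × 0.39 × 3.65 = 1.424 m³/s
w_4 = (16.5 − 10.7)/2 = 2.9 m; q_4 = 0.83 × 0.30 × 2.9 = 0.7221 m³/s
w_5 = (22.3 − 14.5)/2 = 3.9 m; q_5 = 0.67 × 0.26 × 3.9 = 0.6794 m³/s
Stations 1, 6 contribute zero (depth or velocity is 0).
Q = Σ qᵢ = 3.736 m³/s

3.74 m³/s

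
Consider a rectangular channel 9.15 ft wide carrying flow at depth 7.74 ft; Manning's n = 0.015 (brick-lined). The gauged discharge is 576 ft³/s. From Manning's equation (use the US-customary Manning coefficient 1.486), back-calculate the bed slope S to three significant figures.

A = b·y = 9.15 × 7.74 = 70.82 ft²
P = b + 2y = 9.15 + 2×7.74 = 24.63 ft
R = A/P = 70.82/24.63 = 2.875 ft
S = (Q·n / (1.486·A·R^(2/3)))² = (576×0.015 / (1.486×70.82×2.022))² = 0.001648

0.00165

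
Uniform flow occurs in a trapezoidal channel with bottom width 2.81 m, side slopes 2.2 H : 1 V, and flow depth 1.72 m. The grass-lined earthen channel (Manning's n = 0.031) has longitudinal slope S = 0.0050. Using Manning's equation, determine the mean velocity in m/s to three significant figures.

A = (b + z·y)·y = (2.81 + 2.2×1.72)×1.72 = 11.34 m²
P = b + 2y√(1+z²) = 2.81 + 2×1.72×√(1+2.2²) = 11.12 m
R = A/P = 11.34/11.12 = 1.020 m
Q = (1/n)·A·R^(2/3)·S^(1/2) = (1/0.031) × 11.34 × 1.020^(2/3) × 0.0050^(1/2) = 26.21 m³/s
V = Q/A = 26.21/11.34 = 2.311 m/s

2.31 m/s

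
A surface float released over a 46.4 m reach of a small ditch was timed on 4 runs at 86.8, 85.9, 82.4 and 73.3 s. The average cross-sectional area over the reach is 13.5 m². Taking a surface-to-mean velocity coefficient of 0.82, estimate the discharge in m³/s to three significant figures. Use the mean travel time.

t̄ = (86.8 + 85.9 + 82.4 + 73.3) / 4 = 82.1 s
v_surface = L / t̄ = 46.4 / 82.1 = 0.5652 m/s
v_mean = 0.82 × 0.5652 = 0.4634 m/s
Q = A × v_mean = 13.5 × 0.4634 = 6.256 m³/s

6.26 m³/s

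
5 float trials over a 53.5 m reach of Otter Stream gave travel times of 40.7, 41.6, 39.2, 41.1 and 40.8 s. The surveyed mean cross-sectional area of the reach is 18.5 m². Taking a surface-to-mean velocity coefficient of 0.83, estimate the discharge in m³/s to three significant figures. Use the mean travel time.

20.2 m³/s

t̄ = (40.7 + 41.6 + 39.2 + 41.1 + 40.8) / 5 = 40.68 s
v_surface = L / t̄ = 53.5 / 40.68 = 1.315 m/s
v_mean = 0.83 × 1.315 = 1.092 m/s
Q = A × v_mean = 18.5 × 1.092 = 20.19 m³/s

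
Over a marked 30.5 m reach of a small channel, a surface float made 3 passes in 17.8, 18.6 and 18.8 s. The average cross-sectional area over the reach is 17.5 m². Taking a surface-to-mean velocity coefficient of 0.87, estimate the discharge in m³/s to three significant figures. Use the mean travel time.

t̄ = (17.8 + 18.6 + 18.8) / 3 = 18.4 s
v_surface = L / t̄ = 30.5 / 18.4 = 1.658 m/s
v_mean = 0.87 × 1.658 = 1.442 m/s
Q = A × v_mean = 17.5 × 1.442 = 25.24 m³/s

25.2 m³/s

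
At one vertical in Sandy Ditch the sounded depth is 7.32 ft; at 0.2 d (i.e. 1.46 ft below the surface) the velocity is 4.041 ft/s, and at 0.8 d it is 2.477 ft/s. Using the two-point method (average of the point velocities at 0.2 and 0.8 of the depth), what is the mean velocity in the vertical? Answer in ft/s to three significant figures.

v̄ = (4.041 + 2.477) / 2 = 3.259 ft/s

3.26 ft/s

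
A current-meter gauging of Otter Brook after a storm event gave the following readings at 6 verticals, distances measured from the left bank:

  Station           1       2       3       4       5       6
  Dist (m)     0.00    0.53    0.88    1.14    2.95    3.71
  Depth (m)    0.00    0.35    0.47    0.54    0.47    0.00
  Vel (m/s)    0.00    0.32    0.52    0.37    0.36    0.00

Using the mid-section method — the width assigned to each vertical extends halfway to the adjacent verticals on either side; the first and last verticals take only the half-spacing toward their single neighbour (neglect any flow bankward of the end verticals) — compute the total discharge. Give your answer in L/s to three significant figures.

548 L/s

w_2 = (0.88 − 0.00)/2 = 0.44 m; q_2 = 0.32 × 0.35 × 0.44 = 0.04928 m³/s
w_3 = (1.14 − 0.53)/2 = 0.305 m; q_3 = 0.52 × 0.47 × 0.305 = 0.07454 m³/s
w_4 = (2.95 − 0.88)/2 = 1.035 m; q_4 = 0.37 × 0.54 × 1.035 = 0.2068 m³/s
w_5 = (3.71 − 1.14)/2 = 1.285 m; q_5 = 0.36 × 0.47 × 1.285 = 0.2174 m³/s
Stations 1, 6 contribute zero (depth or velocity is 0).
Q = Σ qᵢ = 0.5480 m³/s
= 0.5480 × 1000 = 548.0 L/s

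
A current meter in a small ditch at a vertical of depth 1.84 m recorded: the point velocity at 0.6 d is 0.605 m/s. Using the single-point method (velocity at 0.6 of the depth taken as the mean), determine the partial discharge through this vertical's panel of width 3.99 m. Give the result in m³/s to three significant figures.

v̄ = v₀.₆ = 0.605 m/s
q = v̄ × d × w = 0.6050 × 1.84 × 3.99 = 4.442 m³/s

4.44 m³/s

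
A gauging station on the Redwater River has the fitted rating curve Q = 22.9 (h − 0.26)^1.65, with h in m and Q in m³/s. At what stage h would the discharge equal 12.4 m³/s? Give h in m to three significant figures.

0.950 m

h − h₀ = (Q/C)^(1/b) = (12.4/22.9)^(1/1.65) = 0.6895 m
h = 0.26 + 0.6895 = 0.9495 m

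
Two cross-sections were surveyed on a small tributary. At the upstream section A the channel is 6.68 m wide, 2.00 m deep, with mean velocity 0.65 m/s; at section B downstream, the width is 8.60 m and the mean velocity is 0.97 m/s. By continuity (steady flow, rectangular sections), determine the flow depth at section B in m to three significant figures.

Q = A₁V₁ = (6.68×2.00) × 0.65 = 8.684 m³/s
d₂ = Q/(b₂ V₂) = 8.684/(8.60×0.97) = 1.041 m

1.04 m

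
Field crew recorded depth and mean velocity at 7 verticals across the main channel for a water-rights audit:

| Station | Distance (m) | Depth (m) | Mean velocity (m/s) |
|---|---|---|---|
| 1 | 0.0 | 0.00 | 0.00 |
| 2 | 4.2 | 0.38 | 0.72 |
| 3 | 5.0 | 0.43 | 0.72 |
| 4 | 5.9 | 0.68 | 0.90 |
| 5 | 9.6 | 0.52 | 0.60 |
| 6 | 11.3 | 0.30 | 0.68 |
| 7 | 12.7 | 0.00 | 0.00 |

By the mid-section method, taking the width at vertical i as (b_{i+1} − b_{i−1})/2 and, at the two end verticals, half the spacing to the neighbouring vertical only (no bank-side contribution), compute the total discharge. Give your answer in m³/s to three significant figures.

w_2 = (5.0 − 0.0)/2 = 2.5 m; q_2 = 0.72 × 0.38 × 2.5 = 0.6840 m³/s
w_3 = (5.9 − 4.2)/2 = 0.85 m; q_3 = 0.72 × 0.43 × 0.85 = 0.2632 m³/s
w_4 = (9.6 − 5.0)/2 = 2.3 m; q_4 = 0.90 × 0.68 × 2.3 = 1.408 m³/s
w_5 = (11.3 − 5.9)/2 = 2.7 m; q_5 = 0.60 × 0.52 × 2.7 = 0.8424 m³/s
w_6 = (12.7 − 9.6)/2 = 1.55 m; q_6 = 0.68 × 0.30 × 1.55 = 0.3162 m³/s
Stations 1, 7 contribute zero (depth or velocity is 0).
Q = Σ qᵢ = 3.513 m³/s

3.51 m³/s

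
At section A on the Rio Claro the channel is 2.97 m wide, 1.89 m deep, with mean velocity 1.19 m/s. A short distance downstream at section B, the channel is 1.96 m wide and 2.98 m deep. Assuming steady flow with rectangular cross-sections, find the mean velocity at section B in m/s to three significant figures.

Q = A₁V₁ = (2.97×1.89) × 1.19 = 6.680 m³/s
A₂ = 1.96 × 2.98 = 5.841 m²
V₂ = Q/A₂ = 6.680/5.841 = 1.144 m/s

1.14 m/s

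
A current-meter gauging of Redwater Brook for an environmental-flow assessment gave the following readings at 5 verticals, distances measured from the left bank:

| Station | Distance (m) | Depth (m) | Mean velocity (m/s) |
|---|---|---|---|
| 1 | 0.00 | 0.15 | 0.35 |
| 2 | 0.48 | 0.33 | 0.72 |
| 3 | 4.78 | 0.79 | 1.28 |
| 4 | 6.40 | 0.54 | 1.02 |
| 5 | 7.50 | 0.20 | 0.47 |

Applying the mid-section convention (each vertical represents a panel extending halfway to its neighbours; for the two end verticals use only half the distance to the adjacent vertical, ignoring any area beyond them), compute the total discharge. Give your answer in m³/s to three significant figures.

w_1 = (0.48 − 0.00)/2 = 0.24 m; q_1 = 0.35 × 0.15 × 0.24 = 0.01260 m³/s
w_2 = (4.78 − 0.00)/2 = 2.39 m; q_2 = 0.72 × 0.33 × 2.39 = 0.5679 m³/s
w_3 = (6.40 − 0.48)/2 = 2.96 m; q_3 = 1.28 × 0.79 × 2.96 = 2.993 m³/s
w_4 = (7.50 − 4.78)/2 = 1.36 m; q_4 = 1.02 × 0.54 × 1.36 = 0.7491 m³/s
w_5 = (7.50 − 6.40)/2 = 0.55 m; q_5 = 0.47 × 0.20 × 0.55 = 0.05170 m³/s
Q = Σ qᵢ = 4.374 m³/s

4.37 m³/s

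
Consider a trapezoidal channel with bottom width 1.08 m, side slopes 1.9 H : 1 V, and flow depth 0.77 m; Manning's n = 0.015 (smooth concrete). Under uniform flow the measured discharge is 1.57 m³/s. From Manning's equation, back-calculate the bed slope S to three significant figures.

0.000424

A = (b + z·y)·y = (1.08 + 1.9×0.77)×0.77 = 1.958 m²
P = b + 2y√(1+z²) = 1.08 + 2×0.77×√(1+1.9²) = 4.387 m
R = A/P = 1.958/4.387 = 0.4464 m
S = (Q·n / (1·A·R^(2/3)))² = (1.57×0.015 / (1×1.958×0.5841))² = 0.0004240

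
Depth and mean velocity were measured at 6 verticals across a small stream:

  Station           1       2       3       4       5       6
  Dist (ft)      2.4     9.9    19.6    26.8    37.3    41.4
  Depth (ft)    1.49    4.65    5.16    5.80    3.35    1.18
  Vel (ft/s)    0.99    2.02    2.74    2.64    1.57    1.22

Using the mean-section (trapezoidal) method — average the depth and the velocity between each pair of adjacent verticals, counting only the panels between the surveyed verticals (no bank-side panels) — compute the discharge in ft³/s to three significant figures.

368 ft³/s

Panel 1-2: Δb = 7.5 ft, d̄ = (1.49+4.65)/2 = 3.07, v̄ = (0.99+2.02)/2 = 1.505 → q = 7.5×3.07×1.505 = 34.65 ft³/s
Panel 2-3: Δb = 9.7 ft, d̄ = (4.65+5.16)/2 = 4.905, v̄ = (2.02+2.74)/2 = 2.38 → q = 9.7×4.905×2.38 = 113.2 ft³/s
Panel 3-4: Δb = 7.2 ft, d̄ = (5.16+5.80)/2 = 5.48, v̄ = (2.74+2.64)/2 = 2.69 → q = 7.2×5.48×2.69 = 106.1 ft³/s
Panel 4-5: Δb = 10.5 ft, d̄ = (5.80+3.35)/2 = 4.575, v̄ = (2.64+1.57)/2 = 2.105 → q = 10.5×4.575×2.105 = 101.1 ft³/s
Panel 5-6: Δb = 4.1 ft, d̄ = (3.35+1.18)/2 = 2.265, v̄ = (1.57+1.22)/2 = 1.395 → q = 4.1×2.265×1.395 = 12.95 ft³/s
Q = Σ q = 368.1 ft³/s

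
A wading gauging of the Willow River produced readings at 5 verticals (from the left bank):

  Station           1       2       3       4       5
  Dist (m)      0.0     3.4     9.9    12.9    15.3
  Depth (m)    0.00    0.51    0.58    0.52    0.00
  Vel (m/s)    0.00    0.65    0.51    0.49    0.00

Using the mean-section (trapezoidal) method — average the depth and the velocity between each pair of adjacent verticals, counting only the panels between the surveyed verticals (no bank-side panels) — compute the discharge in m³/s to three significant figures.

3.31 m³/s

Panel 1-2: Δb = 3.4 m, d̄ = (0.00+0.51)/2 = 0.255, v̄ = (0.00+0.65)/2 = 0.325 → q = 3.4×0.255×0.325 = 0.2818 m³/s
Panel 2-3: Δb = 6.5 m, d̄ = (0.51+0.58)/2 = 0.545, v̄ = (0.65+0.51)/2 = 0.58 → q = 6.5×0.545×0.58 = 2.055 m³/s
Panel 3-4: Δb = 3 m, d̄ = (0.58+0.52)/2 = 0.55, v̄ = (0.51+0.49)/2 = 0.5 → q = 3×0.55×0.5 = 0.8250 m³/s
Panel 4-5: Δb = 2.4 m, d̄ = (0.52+0.00)/2 = 0.26, v̄ = (0.49+0.00)/2 = 0.245 → q = 2.4×0.26×0.245 = 0.1529 m³/s
Q = Σ q = 3.314 m³/s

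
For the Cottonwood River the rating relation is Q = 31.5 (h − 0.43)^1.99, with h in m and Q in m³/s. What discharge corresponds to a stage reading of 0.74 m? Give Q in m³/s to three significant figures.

Q = 31.5 × (0.74 − 0.43)^1.99 = 31.5 × 0.31^1.99 = 3.063 m³/s

3.06 m³/s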